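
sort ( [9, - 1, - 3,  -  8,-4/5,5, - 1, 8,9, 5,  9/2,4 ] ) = [-8, - 3, - 1, - 1, - 4/5,  4,9/2,5,5 , 8,  9,  9]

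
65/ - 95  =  -13/19 = - 0.68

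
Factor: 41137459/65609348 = 2^( - 2 )  *7^( - 1) * 11^2*41^(- 1)*67^( - 1 ) * 127^1*853^( -1 )*2677^1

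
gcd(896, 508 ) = 4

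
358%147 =64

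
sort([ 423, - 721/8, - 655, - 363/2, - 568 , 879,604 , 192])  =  [-655, - 568, - 363/2,-721/8, 192, 423, 604, 879]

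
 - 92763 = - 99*937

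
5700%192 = 132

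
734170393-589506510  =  144663883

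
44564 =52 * 857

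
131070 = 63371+67699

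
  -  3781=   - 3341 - 440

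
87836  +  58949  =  146785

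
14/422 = 7/211=0.03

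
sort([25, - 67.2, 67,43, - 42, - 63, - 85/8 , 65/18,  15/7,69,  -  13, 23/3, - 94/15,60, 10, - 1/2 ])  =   [ - 67.2, - 63, - 42, - 13, - 85/8, - 94/15, - 1/2, 15/7, 65/18, 23/3, 10,25, 43, 60, 67,69] 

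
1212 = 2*606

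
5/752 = 5/752 = 0.01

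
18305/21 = 871 + 2/3= 871.67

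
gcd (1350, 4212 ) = 54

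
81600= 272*300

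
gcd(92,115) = 23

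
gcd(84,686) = 14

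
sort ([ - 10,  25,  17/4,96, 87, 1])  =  [-10,  1, 17/4, 25, 87,  96]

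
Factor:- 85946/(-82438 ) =49/47 = 7^2*47^(-1)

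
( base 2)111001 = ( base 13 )45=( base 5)212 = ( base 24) 29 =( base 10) 57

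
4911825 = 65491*75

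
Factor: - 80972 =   -  2^2*31^1*653^1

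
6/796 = 3/398 = 0.01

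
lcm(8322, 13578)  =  257982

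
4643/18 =257 + 17/18 = 257.94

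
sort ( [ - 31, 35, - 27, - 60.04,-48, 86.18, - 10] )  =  [ - 60.04, - 48,-31, - 27, - 10,35,86.18 ] 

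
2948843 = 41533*71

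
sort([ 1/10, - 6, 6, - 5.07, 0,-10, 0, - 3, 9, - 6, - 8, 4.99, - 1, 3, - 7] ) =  [- 10, - 8,  -  7,  -  6,-6, -5.07,-3, - 1,0, 0, 1/10, 3,  4.99, 6, 9 ] 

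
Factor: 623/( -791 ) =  - 89/113 = - 89^1*113^( - 1)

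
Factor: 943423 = 13^1 *31^1*2341^1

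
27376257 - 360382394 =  - 333006137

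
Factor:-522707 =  - 522707^1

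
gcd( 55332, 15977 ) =1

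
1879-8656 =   -  6777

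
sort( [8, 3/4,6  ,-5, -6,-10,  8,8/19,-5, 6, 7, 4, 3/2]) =[ - 10, - 6,-5,-5, 8/19, 3/4,  3/2, 4, 6, 6,  7,8, 8 ] 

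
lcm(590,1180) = 1180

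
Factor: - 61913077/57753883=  - 11^( - 1) * 19^1 * 43^1*75781^1*5250353^( - 1) 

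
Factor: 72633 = 3^1*11^1*31^1*71^1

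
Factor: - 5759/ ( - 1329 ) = 3^ (-1 )* 13^1 = 13/3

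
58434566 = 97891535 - 39456969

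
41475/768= 13825/256 = 54.00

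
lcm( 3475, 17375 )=17375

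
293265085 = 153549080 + 139716005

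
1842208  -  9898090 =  - 8055882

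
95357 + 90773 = 186130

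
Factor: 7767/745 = 3^2 * 5^( - 1) * 149^( - 1 )*863^1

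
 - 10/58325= - 1 + 11663/11665 = -  0.00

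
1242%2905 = 1242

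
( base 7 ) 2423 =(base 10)899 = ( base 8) 1603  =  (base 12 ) 62b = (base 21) 20H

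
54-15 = 39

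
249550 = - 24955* (  -  10)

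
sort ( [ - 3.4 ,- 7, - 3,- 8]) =[-8 , - 7,-3.4 , - 3]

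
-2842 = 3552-6394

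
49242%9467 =1907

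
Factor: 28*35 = 2^2 * 5^1*7^2 = 980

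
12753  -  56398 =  - 43645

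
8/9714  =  4/4857=0.00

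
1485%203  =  64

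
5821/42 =138 + 25/42 = 138.60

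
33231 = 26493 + 6738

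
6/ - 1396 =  - 1+695/698 = -0.00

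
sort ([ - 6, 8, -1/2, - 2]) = [ - 6,-2, - 1/2,8]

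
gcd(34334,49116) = 2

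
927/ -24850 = -927/24850 = - 0.04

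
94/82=1+ 6/41 = 1.15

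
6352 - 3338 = 3014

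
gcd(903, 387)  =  129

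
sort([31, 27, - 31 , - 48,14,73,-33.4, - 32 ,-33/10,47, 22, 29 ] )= [ - 48, - 33.4, - 32, - 31,  -  33/10,  14, 22 , 27, 29 , 31,47, 73 ] 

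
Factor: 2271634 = 2^1*397^1*2861^1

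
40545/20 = 8109/4 = 2027.25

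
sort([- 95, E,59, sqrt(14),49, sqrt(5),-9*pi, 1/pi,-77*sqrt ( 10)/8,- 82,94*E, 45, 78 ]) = [ - 95 , - 82, - 77*  sqrt( 10) /8, - 9* pi,1/pi  ,  sqrt( 5), E,sqrt( 14), 45,49,59, 78,94*E] 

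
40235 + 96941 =137176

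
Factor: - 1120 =- 2^5*5^1*7^1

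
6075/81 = 75 = 75.00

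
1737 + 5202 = 6939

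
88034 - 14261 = 73773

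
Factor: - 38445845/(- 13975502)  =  2^( - 1 )* 5^1* 991^1*7759^1*6987751^( - 1 )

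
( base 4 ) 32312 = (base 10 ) 950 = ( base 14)4BC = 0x3B6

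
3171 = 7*453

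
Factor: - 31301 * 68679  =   - 2149721379 =-3^2*13^1*113^1*277^1*587^1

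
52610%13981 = 10667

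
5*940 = 4700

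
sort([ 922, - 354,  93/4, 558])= [ - 354,93/4,558,922]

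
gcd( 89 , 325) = 1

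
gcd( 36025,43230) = 7205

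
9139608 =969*9432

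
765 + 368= 1133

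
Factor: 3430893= 3^1*179^1*6389^1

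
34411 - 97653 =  - 63242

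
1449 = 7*207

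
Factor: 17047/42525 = 3^( - 5 ) * 5^( - 2 ) * 7^( - 1) * 17047^1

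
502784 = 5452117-4949333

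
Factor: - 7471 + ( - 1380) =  - 8851= - 53^1*167^1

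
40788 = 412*99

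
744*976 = 726144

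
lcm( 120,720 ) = 720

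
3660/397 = 3660/397 = 9.22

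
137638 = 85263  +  52375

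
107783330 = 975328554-867545224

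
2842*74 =210308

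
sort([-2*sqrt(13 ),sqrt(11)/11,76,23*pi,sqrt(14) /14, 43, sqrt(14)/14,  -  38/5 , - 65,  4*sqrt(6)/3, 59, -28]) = [ - 65 , - 28, - 38/5, -2*sqrt( 13),  sqrt(14)/14, sqrt(14)/14,  sqrt(11)/11,4* sqrt( 6)/3 , 43,59,23*pi, 76]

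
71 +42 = 113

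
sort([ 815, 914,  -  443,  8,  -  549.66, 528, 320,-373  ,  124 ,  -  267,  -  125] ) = [-549.66 , - 443,-373, - 267,  -  125, 8, 124, 320, 528, 815, 914]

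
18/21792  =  3/3632 = 0.00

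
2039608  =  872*2339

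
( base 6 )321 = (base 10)121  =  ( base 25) 4L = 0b1111001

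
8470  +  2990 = 11460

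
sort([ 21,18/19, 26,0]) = [ 0,18/19 , 21 , 26]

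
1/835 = 1/835= 0.00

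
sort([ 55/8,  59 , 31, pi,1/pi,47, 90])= [1/pi,pi,55/8, 31,47, 59 , 90]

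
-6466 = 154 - 6620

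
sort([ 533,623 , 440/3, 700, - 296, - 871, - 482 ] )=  [ - 871, - 482,-296 , 440/3,533,623 , 700]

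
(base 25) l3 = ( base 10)528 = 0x210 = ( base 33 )G0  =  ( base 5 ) 4103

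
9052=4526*2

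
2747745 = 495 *5551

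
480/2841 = 160/947=0.17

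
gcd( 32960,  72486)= 2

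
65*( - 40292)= - 2618980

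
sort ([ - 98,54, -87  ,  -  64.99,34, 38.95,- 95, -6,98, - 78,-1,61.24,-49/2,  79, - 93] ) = [ - 98, - 95, - 93,-87, - 78, - 64.99, - 49/2,-6, - 1, 34, 38.95,54, 61.24,79,98 ]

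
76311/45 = 1695 + 4/5 =1695.80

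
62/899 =2/29=   0.07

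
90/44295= 6/2953 = 0.00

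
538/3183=538/3183 = 0.17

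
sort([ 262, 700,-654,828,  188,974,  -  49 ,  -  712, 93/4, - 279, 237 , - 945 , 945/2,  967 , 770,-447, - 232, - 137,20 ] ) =[- 945 ,-712, - 654, - 447, - 279,-232,-137, - 49,20,93/4,188 , 237,262,  945/2,  700 , 770 , 828, 967 , 974]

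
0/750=0= 0.00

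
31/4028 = 31/4028  =  0.01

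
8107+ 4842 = 12949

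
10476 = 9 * 1164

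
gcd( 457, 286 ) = 1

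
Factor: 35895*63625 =3^1 *5^4 *509^1*2393^1= 2283819375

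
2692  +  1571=4263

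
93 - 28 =65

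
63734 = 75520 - 11786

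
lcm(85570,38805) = 3337230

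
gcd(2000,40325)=25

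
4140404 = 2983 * 1388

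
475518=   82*5799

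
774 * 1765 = 1366110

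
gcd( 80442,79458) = 246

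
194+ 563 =757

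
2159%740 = 679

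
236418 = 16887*14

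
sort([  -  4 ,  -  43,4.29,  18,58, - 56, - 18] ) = [ - 56 ,-43, - 18,- 4,  4.29,18, 58]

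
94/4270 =47/2135 = 0.02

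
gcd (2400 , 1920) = 480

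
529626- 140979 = 388647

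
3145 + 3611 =6756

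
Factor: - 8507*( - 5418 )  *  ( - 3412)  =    -  157262239512  =  - 2^3 * 3^2 * 7^1*43^1*47^1*181^1*  853^1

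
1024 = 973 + 51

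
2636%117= 62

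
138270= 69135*2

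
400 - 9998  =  - 9598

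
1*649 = 649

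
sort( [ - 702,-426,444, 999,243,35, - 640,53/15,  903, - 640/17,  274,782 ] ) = [  -  702,-640,-426,-640/17,53/15, 35,243,274,  444,782, 903,  999 ]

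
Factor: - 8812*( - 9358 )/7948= 2^1 * 1987^( - 1)*2203^1*4679^1= 20615674/1987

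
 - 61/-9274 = 61/9274 = 0.01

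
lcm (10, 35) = 70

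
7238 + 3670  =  10908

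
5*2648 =13240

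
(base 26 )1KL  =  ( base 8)2301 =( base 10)1217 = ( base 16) 4c1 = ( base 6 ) 5345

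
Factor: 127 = 127^1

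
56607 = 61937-5330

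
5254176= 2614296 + 2639880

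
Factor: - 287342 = -2^1*11^1*37^1 * 353^1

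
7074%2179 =537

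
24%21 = 3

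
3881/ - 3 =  - 3881/3 = -1293.67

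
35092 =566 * 62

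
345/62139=115/20713=0.01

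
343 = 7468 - 7125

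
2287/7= 2287/7 = 326.71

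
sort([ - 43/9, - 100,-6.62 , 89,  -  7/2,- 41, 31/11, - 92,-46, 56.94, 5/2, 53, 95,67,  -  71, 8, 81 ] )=[ - 100,-92, - 71, - 46, - 41, - 6.62, - 43/9, - 7/2 , 5/2,31/11, 8,  53, 56.94 , 67,81, 89,95]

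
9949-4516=5433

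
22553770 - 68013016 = -45459246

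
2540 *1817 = 4615180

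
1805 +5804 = 7609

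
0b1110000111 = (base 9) 1213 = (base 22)1J1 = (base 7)2430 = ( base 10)903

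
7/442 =7/442= 0.02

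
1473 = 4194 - 2721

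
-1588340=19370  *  ( - 82 ) 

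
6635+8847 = 15482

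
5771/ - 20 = -289 + 9/20 = - 288.55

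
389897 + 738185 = 1128082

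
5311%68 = 7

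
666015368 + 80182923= 746198291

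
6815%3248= 319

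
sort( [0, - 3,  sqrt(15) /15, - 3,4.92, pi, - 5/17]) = [ - 3, - 3, - 5/17,0,sqrt(15)/15, pi,4.92 ]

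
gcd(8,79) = 1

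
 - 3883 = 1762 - 5645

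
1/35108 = 1/35108=0.00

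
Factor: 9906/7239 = 26/19 = 2^1 * 13^1*19^( -1)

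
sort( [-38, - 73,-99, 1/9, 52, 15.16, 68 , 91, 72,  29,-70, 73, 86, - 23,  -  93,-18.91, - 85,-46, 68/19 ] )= [ - 99, - 93,-85, - 73, - 70,-46, - 38 , - 23,- 18.91, 1/9, 68/19, 15.16, 29,52,68, 72, 73,86, 91 ] 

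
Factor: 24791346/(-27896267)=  - 2^1*3^5*7^( - 1)*29^1*1759^1*3985181^( - 1) 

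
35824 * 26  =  931424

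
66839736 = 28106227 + 38733509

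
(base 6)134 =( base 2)111010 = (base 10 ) 58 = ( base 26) 26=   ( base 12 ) 4a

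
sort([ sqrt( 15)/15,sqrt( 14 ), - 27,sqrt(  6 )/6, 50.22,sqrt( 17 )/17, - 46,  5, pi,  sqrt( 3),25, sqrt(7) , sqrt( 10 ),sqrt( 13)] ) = [ -46,-27, sqrt( 17 ) /17,sqrt ( 15) /15,sqrt(6 )/6,sqrt( 3),sqrt (7),pi,sqrt( 10 ),sqrt ( 13 ),sqrt( 14), 5,25,50.22 ]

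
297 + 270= 567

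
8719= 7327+1392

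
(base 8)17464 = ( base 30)8Q8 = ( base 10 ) 7988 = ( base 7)32201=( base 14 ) 2CA8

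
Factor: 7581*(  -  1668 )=-12645108 = - 2^2*3^2*7^1*19^2*139^1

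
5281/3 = 5281/3 = 1760.33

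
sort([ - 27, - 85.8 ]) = [ - 85.8, - 27]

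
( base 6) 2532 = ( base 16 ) 278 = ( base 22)16G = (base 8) 1170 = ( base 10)632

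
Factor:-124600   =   - 2^3*5^2*7^1*89^1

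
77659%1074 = 331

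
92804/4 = 23201 = 23201.00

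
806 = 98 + 708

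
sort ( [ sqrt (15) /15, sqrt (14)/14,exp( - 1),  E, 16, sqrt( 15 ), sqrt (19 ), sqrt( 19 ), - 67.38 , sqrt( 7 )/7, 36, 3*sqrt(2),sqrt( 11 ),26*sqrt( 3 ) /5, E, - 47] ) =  [ -67.38,- 47,sqrt( 15) /15, sqrt( 14 ) /14,  exp(-1), sqrt (7 ) /7,E , E,sqrt (11), sqrt( 15 ), 3*sqrt ( 2) , sqrt( 19 ), sqrt(19 ),  26*sqrt ( 3) /5, 16, 36 ] 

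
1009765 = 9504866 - 8495101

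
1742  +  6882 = 8624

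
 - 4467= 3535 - 8002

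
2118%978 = 162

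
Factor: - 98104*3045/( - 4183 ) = 2^3*3^1 * 5^1*7^1*29^1*47^( - 1)*89^(-1)*12263^1= 298726680/4183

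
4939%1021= 855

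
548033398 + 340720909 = 888754307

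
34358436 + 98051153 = 132409589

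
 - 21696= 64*( - 339)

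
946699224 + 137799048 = 1084498272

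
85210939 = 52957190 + 32253749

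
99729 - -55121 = 154850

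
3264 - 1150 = 2114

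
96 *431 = 41376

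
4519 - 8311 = -3792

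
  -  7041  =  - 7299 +258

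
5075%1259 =39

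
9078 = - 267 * ( - 34 )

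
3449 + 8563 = 12012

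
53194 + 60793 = 113987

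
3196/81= 39  +  37/81=39.46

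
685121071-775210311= - 90089240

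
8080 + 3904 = 11984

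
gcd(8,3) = 1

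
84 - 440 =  - 356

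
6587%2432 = 1723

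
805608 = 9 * 89512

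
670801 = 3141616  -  2470815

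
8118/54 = 451/3=150.33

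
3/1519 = 3/1519 = 0.00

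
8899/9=988 + 7/9 = 988.78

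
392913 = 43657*9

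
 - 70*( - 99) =6930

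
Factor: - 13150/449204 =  - 25/854 = -2^( - 1 )*5^2*7^( - 1)*61^( - 1) 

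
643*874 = 561982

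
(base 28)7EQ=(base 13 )28C4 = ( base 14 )221c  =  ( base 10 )5906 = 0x1712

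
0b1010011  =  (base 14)5d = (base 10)83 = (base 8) 123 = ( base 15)58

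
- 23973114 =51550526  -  75523640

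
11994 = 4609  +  7385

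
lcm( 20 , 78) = 780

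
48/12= 4 = 4.00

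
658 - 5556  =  -4898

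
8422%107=76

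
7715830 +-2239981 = 5475849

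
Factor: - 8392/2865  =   - 2^3*3^( - 1 )*5^( - 1 )*191^( - 1 )*1049^1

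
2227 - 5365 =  - 3138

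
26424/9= 2936=   2936.00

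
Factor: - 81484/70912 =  - 20371/17728= - 2^( - 6 )*13^1*277^( - 1 )*1567^1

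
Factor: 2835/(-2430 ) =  - 7/6 = - 2^ ( - 1 )*3^( - 1) * 7^1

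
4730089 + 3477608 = 8207697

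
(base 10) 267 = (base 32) 8B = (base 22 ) C3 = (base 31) 8j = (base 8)413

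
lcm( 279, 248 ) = 2232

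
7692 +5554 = 13246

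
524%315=209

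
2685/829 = 3 + 198/829 = 3.24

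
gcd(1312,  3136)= 32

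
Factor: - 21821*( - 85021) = 1855243241 = 21821^1*85021^1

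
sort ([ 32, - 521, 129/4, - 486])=[ - 521, - 486,  32,129/4]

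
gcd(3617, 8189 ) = 1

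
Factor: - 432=-2^4*3^3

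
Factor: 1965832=2^3*11^1 * 89^1*251^1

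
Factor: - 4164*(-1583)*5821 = 2^2*3^1*347^1*1583^1 *5821^1 = 38369773452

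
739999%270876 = 198247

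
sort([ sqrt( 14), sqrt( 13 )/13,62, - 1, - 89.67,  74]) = [ -89.67, - 1, sqrt(13 )/13,  sqrt ( 14 ), 62, 74]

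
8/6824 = 1/853=0.00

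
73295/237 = 309 + 62/237  =  309.26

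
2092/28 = 523/7 = 74.71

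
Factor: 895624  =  2^3*111953^1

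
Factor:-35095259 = -17^1*2064427^1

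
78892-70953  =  7939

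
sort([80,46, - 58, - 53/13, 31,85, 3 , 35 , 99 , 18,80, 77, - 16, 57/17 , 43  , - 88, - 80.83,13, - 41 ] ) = [ -88, - 80.83,-58,-41 , - 16, - 53/13, 3, 57/17,13 , 18,  31, 35, 43,46,77,  80 , 80,85,99 ] 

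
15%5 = 0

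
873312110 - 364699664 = 508612446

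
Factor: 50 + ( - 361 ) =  - 311^1 = - 311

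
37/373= 37/373 = 0.10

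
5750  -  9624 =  - 3874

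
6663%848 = 727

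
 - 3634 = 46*( - 79 ) 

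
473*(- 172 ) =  - 81356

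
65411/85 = 769+ 46/85 = 769.54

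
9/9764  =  9/9764 = 0.00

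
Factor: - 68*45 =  - 3060 =- 2^2* 3^2*5^1 * 17^1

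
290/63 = 4 + 38/63 = 4.60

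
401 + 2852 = 3253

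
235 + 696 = 931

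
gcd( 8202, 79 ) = 1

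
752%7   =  3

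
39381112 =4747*8296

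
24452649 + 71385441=95838090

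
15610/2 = 7805 = 7805.00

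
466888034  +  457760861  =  924648895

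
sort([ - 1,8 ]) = [-1, 8 ] 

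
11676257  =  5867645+5808612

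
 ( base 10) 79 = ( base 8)117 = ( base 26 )31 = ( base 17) 4B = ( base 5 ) 304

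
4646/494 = 2323/247 = 9.40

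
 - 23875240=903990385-927865625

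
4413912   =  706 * 6252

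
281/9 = 31 + 2/9 = 31.22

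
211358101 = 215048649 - 3690548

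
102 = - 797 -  - 899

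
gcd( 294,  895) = 1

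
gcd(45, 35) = 5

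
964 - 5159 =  - 4195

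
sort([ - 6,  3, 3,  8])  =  [ - 6,  3, 3,8 ] 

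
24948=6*4158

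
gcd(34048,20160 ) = 448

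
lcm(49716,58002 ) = 348012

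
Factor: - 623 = -7^1 * 89^1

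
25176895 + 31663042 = 56839937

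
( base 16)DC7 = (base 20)8G7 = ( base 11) 2717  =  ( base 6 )24155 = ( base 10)3527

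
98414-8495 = 89919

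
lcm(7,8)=56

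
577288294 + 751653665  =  1328941959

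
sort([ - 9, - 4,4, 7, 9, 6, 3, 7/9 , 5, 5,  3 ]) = [ - 9, - 4, 7/9, 3 , 3,4, 5, 5, 6, 7, 9]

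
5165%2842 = 2323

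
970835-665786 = 305049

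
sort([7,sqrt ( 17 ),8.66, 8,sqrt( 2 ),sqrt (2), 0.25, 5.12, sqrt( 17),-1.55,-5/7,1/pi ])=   [ - 1.55,- 5/7,  0.25, 1/pi, sqrt( 2 ),sqrt(2 ), sqrt( 17 ),sqrt( 17 ) , 5.12,7,  8, 8.66]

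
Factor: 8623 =8623^1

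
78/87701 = 78/87701= 0.00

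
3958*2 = 7916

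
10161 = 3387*3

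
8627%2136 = 83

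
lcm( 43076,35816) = 3187624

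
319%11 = 0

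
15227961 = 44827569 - 29599608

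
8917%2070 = 637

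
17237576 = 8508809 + 8728767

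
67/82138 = 67/82138 = 0.00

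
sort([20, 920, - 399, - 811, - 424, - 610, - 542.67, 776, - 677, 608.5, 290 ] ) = [ - 811, - 677, - 610,-542.67, - 424,-399,20 , 290, 608.5 , 776, 920]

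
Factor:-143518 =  - 2^1*73^1*983^1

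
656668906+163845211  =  820514117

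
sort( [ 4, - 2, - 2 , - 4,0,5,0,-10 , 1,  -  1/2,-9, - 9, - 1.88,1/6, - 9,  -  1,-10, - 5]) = [ - 10 ,-10, - 9, - 9, - 9, - 5, - 4, - 2 ,  -  2 , - 1.88, - 1, - 1/2,0 , 0,  1/6,1, 4, 5 ] 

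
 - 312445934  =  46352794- 358798728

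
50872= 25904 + 24968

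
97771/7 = 97771/7 = 13967.29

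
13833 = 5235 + 8598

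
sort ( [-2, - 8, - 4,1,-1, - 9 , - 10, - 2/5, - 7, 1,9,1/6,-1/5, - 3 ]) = [  -  10, - 9, - 8, - 7, - 4, - 3, -2, - 1, - 2/5, - 1/5,1/6, 1, 1,9]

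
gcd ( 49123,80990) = 1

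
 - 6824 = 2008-8832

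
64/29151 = 64/29151 = 0.00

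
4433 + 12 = 4445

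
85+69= 154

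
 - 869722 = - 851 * 1022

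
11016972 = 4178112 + 6838860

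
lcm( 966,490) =33810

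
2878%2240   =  638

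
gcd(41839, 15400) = 7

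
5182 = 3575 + 1607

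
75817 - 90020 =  - 14203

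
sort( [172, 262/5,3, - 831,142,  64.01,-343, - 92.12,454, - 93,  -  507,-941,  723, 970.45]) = [ - 941,-831, - 507, - 343, - 93, - 92.12, 3,262/5, 64.01,142,172,454,723 , 970.45]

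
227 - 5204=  - 4977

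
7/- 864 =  - 1 + 857/864=- 0.01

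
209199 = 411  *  509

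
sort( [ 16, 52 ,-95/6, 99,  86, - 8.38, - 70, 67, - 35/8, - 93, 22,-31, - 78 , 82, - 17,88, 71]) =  [-93, - 78, - 70 , - 31, - 17, - 95/6, - 8.38, - 35/8,16, 22, 52, 67  ,  71,82, 86, 88, 99] 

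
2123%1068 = 1055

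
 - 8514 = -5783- 2731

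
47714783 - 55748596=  - 8033813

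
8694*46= 399924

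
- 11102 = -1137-9965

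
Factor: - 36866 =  - 2^1*18433^1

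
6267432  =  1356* 4622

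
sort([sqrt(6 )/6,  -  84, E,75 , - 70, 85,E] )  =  [ - 84,-70, sqrt( 6)/6, E,E, 75, 85]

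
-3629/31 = -3629/31 = - 117.06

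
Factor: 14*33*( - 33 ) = - 15246 = - 2^1*3^2 * 7^1*11^2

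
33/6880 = 33/6880 = 0.00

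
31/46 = 31/46 = 0.67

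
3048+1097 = 4145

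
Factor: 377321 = 7^1*19^1*2837^1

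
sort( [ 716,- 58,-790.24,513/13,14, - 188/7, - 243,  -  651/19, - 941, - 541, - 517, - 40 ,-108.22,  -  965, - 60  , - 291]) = [  -  965,-941, - 790.24  , - 541,-517, - 291,-243 , - 108.22,  -  60, - 58,  -  40,- 651/19,-188/7,14, 513/13, 716] 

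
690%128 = 50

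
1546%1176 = 370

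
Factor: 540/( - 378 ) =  - 2^1*5^1*7^( - 1) = - 10/7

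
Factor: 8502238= 2^1 *103^1*149^1*277^1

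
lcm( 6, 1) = 6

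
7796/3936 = 1 + 965/984 = 1.98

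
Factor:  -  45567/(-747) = 61 = 61^1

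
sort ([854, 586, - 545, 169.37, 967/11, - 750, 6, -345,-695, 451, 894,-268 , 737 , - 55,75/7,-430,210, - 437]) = [ - 750,-695, - 545,-437, - 430,  -  345, - 268, - 55, 6, 75/7,967/11, 169.37, 210, 451,586, 737, 854, 894]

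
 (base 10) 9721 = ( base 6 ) 113001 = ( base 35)7wq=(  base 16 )25F9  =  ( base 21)110j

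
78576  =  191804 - 113228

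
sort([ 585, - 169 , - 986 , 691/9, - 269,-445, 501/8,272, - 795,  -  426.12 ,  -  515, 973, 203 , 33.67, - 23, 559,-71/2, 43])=[ - 986, - 795, - 515,-445, - 426.12, - 269  , - 169, - 71/2, - 23, 33.67,43,501/8, 691/9,203 , 272, 559, 585, 973]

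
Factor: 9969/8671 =3^1*13^( - 1)*23^ ( -1)*29^(-1)*3323^1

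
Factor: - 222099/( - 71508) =733/236=2^( - 2 )*59^(-1)*733^1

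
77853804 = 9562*8142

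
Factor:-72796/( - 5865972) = 18199/1466493 =3^( - 1)  *7^(-1) * 18199^1*69833^(  -  1) 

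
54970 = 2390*23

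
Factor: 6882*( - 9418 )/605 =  - 2^2*3^1*5^(-1 )*11^ ( - 2 ) * 17^1*  31^1*37^1*277^1= - 64814676/605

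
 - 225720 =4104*( - 55)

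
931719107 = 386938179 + 544780928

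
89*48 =4272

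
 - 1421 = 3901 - 5322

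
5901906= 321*18386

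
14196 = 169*84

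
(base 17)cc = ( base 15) E6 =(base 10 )216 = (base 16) d8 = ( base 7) 426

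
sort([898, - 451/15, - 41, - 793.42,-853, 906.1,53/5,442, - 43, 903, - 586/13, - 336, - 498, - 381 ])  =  [ - 853, - 793.42, - 498,  -  381,-336 , - 586/13,-43,  -  41, - 451/15,  53/5, 442,898 , 903, 906.1] 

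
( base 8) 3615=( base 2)11110001101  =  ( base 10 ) 1933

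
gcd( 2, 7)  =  1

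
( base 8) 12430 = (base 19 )ei4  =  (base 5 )133100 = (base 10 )5400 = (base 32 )58o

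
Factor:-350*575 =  - 201250 = -2^1*5^4*7^1*23^1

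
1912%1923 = 1912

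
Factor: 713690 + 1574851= 2288541 = 3^1*762847^1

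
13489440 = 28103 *480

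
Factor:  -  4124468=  - 2^2 *1031117^1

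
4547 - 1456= 3091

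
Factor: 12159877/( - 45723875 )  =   - 5^( - 3 )*  365791^ ( - 1 )*12159877^1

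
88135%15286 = 11705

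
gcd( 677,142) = 1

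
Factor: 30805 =5^1*61^1*101^1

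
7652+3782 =11434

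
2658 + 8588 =11246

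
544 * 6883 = 3744352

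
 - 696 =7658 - 8354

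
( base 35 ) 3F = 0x78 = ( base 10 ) 120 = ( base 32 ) 3O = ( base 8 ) 170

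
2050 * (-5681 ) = -11646050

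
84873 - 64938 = 19935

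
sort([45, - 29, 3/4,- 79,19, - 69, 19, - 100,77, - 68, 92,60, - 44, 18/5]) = [ - 100, - 79, - 69, - 68, - 44 , - 29 , 3/4, 18/5, 19, 19, 45, 60 , 77,92] 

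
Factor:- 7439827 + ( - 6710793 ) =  - 2^2 * 5^1 * 11^1 * 131^1 *491^1 = -14150620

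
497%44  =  13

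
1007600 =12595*80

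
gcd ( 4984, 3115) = 623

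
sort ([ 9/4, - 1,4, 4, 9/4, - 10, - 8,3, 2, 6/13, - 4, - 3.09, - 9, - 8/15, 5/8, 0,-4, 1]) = [ - 10, - 9, - 8, - 4, - 4, - 3.09, - 1, - 8/15,0,6/13 , 5/8, 1,2,9/4, 9/4, 3,4, 4] 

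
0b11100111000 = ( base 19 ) 525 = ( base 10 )1848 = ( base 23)3B8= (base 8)3470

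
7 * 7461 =52227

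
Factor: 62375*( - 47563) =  - 2966742125 = -  5^3*499^1*47563^1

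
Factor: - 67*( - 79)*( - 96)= -508128 = - 2^5*3^1 * 67^1*79^1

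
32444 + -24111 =8333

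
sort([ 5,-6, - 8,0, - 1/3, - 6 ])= [  -  8, - 6,  -  6,  -  1/3,0,5]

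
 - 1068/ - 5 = 1068/5 =213.60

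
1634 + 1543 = 3177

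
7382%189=11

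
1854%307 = 12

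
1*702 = 702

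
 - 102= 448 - 550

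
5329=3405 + 1924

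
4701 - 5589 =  - 888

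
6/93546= 1/15591 =0.00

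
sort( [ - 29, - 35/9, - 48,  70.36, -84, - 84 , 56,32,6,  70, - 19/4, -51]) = [ - 84, - 84, - 51, - 48 , - 29, - 19/4, - 35/9,6,  32,  56 , 70 , 70.36 ]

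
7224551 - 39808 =7184743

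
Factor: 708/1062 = 2^1*3^ ( - 1) = 2/3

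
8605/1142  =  8605/1142 = 7.54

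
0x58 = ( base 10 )88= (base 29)31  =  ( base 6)224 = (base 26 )3a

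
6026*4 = 24104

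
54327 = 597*91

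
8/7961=8/7961 = 0.00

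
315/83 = 3 + 66/83  =  3.80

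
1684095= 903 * 1865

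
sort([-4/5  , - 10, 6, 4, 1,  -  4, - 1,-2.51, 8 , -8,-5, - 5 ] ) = [ - 10 ,  -  8, - 5,-5, - 4,-2.51, - 1 ,- 4/5,  1, 4,  6,8]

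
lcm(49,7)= 49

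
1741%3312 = 1741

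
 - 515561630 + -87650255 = -603211885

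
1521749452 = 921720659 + 600028793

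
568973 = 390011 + 178962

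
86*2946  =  253356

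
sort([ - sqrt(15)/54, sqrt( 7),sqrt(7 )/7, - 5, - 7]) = [  -  7  , - 5, - sqrt(15 )/54,sqrt (7)/7,  sqrt( 7)]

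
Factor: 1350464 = 2^6*21101^1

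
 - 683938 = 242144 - 926082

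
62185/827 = 75+160/827 = 75.19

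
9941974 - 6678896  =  3263078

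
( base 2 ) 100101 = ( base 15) 27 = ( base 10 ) 37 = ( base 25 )1c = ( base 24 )1D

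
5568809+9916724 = 15485533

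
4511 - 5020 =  - 509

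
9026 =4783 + 4243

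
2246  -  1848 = 398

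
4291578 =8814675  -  4523097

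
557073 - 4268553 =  - 3711480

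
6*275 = 1650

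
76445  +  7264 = 83709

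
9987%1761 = 1182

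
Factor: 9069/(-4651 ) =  - 3^1*3023^1*4651^( - 1) 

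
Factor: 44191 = 7^1*59^1*107^1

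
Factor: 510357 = 3^1*17^1 * 10007^1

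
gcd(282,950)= 2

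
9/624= 3/208 = 0.01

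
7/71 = 7/71 = 0.10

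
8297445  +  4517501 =12814946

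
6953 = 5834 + 1119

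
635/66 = 9 + 41/66 = 9.62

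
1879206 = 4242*443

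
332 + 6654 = 6986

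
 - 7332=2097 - 9429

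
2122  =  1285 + 837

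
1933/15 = 128 + 13/15 = 128.87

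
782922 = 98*7989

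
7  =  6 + 1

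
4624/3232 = 289/202 = 1.43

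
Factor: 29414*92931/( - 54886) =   -  3^1*7^1 * 11^1 * 13^( - 1)*191^1 * 2111^(-1)*30977^1 = - 1366736217/27443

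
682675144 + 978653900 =1661329044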